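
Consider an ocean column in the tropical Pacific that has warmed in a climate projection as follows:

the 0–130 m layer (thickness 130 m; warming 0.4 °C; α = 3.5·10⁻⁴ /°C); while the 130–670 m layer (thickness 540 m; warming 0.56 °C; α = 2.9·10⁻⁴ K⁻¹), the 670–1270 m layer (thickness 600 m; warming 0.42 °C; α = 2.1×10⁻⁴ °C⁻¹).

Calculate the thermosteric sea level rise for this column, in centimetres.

0–130 m: 130 × 3.5×10⁻⁴ × 0.4 = 0.01820 m
Layer 2: 540 × 2.9×10⁻⁴ × 0.56 = 0.087696 m
670–1270 m: 2.1×10⁻⁴ × 600 × 0.42 = 0.05292 m
Δh = 0.01820 + 0.087696 + 0.05292 = 0.158816 m ≈ 15.9 cm

Δh = 15.9 cm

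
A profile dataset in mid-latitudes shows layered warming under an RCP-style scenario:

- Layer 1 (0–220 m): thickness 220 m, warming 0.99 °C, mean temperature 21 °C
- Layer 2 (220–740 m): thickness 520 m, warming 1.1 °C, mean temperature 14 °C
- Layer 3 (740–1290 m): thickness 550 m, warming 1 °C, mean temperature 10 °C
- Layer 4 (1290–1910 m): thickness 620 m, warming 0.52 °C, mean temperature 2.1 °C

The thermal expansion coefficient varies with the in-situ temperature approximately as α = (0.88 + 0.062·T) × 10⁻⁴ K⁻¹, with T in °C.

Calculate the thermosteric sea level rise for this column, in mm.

Layer 1: α = (0.88 + 0.062×21)×10⁻⁴ = 2.182×10⁻⁴ K⁻¹
Layer 2: α = (0.88 + 0.062×14)×10⁻⁴ = 1.748×10⁻⁴ K⁻¹
Layer 3: α = (0.88 + 0.062×10)×10⁻⁴ = 1.5×10⁻⁴ K⁻¹
Layer 4: α = (0.88 + 0.062×2.1)×10⁻⁴ = 1.0102×10⁻⁴ K⁻¹
0.99 × 220 × 2.182×10⁻⁴ = 0.04752396 m
Layer 2: 520 × 1.1 × 1.748×10⁻⁴ = 0.0999856 m
1 × 550 × 1.5×10⁻⁴ = 0.08250 m
Layer 4: 0.52 × 1.0102×10⁻⁴ × 620 = 0.032568848 m
Δh = 0.04752396 + 0.0999856 + 0.08250 + 0.032568848 = 0.262578408 m

Δh = 263 mm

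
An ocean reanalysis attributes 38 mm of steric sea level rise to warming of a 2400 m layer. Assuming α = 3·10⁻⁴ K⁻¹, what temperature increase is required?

ΔT = Δh/(αH) = 0.038 / (3×10⁻⁴ × 2400) ≈ 0.05278 K

0.0528 K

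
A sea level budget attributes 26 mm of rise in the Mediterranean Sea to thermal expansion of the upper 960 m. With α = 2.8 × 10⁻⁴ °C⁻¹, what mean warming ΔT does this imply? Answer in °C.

ΔT = Δh/(αH) = 0.026 / (2.8×10⁻⁴ × 960) ≈ 0.09673 °C

about 0.097 °C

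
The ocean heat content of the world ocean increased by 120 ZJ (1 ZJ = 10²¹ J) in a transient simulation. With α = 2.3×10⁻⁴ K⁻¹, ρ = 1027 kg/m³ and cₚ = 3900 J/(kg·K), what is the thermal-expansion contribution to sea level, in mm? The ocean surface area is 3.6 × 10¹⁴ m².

Δh = 19 mm

Per unit area: Q = 120×10²¹ / (3.6×10¹⁴) ≈ 3.333×10⁸ J/m²
Δh = αQ/(ρcₚ) = 2.3×10⁻⁴ × 3.333×10⁸ / (1027 × 3900) ≈ 0.019139 m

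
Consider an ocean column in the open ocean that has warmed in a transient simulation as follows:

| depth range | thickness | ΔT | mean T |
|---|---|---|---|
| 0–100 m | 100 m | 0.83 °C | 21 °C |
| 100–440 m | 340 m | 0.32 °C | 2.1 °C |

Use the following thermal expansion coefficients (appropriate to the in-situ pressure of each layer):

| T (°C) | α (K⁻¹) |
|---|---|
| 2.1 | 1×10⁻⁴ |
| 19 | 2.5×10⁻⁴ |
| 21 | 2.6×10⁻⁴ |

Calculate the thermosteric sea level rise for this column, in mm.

Layer 1 at 21 °C → α = 2.6×10⁻⁴ K⁻¹
Layer 2 at 2.1 °C → α = 1×10⁻⁴ K⁻¹
0–100 m: 100 × 0.83 × 2.6×10⁻⁴ = 0.02158 m
Layer 2: 1×10⁻⁴ × 340 × 0.32 = 0.01088 m
Δh = 0.02158 + 0.01088 = 0.03246 m

about 32.5 mm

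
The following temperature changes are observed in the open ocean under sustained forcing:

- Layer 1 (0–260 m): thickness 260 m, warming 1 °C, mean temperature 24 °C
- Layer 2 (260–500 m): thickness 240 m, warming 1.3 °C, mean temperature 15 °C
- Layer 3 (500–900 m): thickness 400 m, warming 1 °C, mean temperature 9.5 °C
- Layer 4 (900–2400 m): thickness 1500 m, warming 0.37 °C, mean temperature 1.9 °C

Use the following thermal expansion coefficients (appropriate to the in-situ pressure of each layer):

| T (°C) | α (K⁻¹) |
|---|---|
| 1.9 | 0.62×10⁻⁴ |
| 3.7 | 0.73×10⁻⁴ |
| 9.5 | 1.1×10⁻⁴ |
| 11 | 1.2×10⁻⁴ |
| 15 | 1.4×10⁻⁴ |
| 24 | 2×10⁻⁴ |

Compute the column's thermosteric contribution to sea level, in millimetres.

about 170 mm

Layer 1 at 24 °C → α = 2×10⁻⁴ K⁻¹
Layer 2 at 15 °C → α = 1.4×10⁻⁴ K⁻¹
Layer 3 at 9.5 °C → α = 1.1×10⁻⁴ K⁻¹
Layer 4 at 1.9 °C → α = 0.62×10⁻⁴ K⁻¹
0–260 m: 260 × 2×10⁻⁴ × 1 = 0.05200 m
240 × 1.4×10⁻⁴ × 1.3 = 0.04368 m
Layer 3: 1.1×10⁻⁴ × 1 × 400 = 0.04400 m
0.37 × 1500 × 0.62×10⁻⁴ = 0.03441 m
Δh = 0.05200 + 0.04368 + 0.04400 + 0.03441 = 0.17409 m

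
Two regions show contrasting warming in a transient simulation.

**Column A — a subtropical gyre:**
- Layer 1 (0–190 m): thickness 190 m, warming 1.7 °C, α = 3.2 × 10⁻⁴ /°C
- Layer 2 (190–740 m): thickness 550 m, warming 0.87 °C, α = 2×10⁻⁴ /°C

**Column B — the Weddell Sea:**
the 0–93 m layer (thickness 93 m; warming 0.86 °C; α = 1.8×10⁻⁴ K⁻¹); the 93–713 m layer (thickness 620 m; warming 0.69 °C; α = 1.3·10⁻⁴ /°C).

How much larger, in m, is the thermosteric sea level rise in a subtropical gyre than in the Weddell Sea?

A 0–190 m: 3.2×10⁻⁴ × 1.7 × 190 = 0.10336 m
A Layer 2: 550 × 2×10⁻⁴ × 0.87 = 0.09570 m
A total: 0.19906 m
B 93 × 1.8×10⁻⁴ × 0.86 = 0.0143964 m
B 93–713 m: 1.3×10⁻⁴ × 0.69 × 620 = 0.055614 m
B total: 0.0700104 m
Difference: 0.19906 − 0.0700104 = 0.1290496 m

0.13 m larger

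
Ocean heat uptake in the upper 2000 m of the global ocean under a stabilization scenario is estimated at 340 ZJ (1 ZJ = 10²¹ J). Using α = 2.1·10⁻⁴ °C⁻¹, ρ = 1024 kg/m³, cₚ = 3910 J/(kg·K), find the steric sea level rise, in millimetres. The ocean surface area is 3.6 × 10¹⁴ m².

about 49.5 mm

Per unit area: Q = 340×10²¹ / (3.6×10¹⁴) ≈ 9.444×10⁸ J/m²
Δh = αQ/(ρcₚ) = 2.1×10⁻⁴ × 9.444×10⁸ / (1024 × 3910) ≈ 0.049533 m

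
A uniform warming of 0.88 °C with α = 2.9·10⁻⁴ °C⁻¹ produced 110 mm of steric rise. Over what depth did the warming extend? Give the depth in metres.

about 431 m

H = Δh/(αΔT) = 0.11 / (2.9×10⁻⁴ × 0.88) ≈ 431.0 m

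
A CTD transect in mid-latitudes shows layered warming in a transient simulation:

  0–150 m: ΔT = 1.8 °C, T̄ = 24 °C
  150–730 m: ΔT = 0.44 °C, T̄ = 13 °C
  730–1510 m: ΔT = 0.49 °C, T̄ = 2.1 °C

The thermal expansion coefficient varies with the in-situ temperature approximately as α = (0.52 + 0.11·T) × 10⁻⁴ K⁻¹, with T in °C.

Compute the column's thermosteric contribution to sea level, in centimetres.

Layer 1: α = (0.52 + 0.11×24)×10⁻⁴ = 3.16×10⁻⁴ K⁻¹
Layer 2: α = (0.52 + 0.11×13)×10⁻⁴ = 1.95×10⁻⁴ K⁻¹
Layer 3: α = (0.52 + 0.11×2.1)×10⁻⁴ = 0.751×10⁻⁴ K⁻¹
0–150 m: 150 × 1.8 × 3.16×10⁻⁴ = 0.08532 m
Layer 2: 1.95×10⁻⁴ × 580 × 0.44 = 0.049764 m
Layer 3: 0.751×10⁻⁴ × 0.49 × 780 = 0.02870322 m
Δh = 0.08532 + 0.049764 + 0.02870322 = 0.16378722 m ≈ 16.4 cm

Δh = 16.4 cm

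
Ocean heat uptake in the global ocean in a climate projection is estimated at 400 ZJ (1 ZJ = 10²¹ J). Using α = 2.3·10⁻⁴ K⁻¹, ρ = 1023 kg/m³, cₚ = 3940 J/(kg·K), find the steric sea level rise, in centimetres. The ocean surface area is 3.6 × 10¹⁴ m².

about 6.34 cm

Per unit area: Q = 400×10²¹ / (3.6×10¹⁴) ≈ 1.111×10⁹ J/m²
Δh = αQ/(ρcₚ) = 2.3×10⁻⁴ × 1.111×10⁹ / (1023 × 3940) ≈ 0.063397 m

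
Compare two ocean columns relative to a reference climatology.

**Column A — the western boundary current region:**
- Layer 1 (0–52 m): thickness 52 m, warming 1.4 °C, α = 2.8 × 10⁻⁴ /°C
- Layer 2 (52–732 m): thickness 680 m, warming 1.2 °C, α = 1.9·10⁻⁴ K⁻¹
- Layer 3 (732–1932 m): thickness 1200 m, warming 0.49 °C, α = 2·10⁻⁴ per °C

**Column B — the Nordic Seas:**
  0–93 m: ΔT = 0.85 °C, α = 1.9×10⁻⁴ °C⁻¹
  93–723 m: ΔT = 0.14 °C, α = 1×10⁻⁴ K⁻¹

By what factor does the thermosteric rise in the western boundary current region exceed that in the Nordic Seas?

12

A 0–52 m: 52 × 2.8×10⁻⁴ × 1.4 = 0.020384 m
A 1.2 × 680 × 1.9×10⁻⁴ = 0.15504 m
A 732–1932 m: 0.49 × 2×10⁻⁴ × 1200 = 0.11760 m
A total: 0.293024 m
B 0–93 m: 0.85 × 1.9×10⁻⁴ × 93 = 0.0150195 m
B Layer 2: 1×10⁻⁴ × 630 × 0.14 = 0.00882 m
B total: 0.0238395 m
Ratio: 0.293024 / 0.0238395 ≈ 12.29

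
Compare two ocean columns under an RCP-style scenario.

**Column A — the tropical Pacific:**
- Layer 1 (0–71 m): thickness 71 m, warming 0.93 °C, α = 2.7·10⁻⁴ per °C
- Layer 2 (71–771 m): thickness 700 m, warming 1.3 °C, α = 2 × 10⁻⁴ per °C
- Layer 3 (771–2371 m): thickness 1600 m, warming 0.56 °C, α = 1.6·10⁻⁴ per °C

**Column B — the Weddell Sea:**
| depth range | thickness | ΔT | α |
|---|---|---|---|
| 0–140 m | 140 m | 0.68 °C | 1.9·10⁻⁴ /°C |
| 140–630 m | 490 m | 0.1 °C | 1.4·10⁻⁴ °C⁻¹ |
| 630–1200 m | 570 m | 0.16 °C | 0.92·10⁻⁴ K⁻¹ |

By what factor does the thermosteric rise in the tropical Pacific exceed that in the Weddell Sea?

10.3

A Layer 1: 0.93 × 2.7×10⁻⁴ × 71 = 0.0178281 m
A 1.3 × 700 × 2×10⁻⁴ = 0.18200 m
A 1.6×10⁻⁴ × 1600 × 0.56 = 0.14336 m
A total: 0.3431881 m
B 0–140 m: 140 × 1.9×10⁻⁴ × 0.68 = 0.018088 m
B Layer 2: 0.1 × 1.4×10⁻⁴ × 490 = 0.00686 m
B Layer 3: 0.92×10⁻⁴ × 570 × 0.16 = 0.0083904 m
B total: 0.0333384 m
Ratio: 0.3431881 / 0.0333384 ≈ 10.29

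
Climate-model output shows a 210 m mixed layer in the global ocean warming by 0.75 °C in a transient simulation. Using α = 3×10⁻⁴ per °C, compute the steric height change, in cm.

4.73 cm

Δh = αΔT·H = 3×10⁻⁴ × 0.75 × 210 = 0.04725 m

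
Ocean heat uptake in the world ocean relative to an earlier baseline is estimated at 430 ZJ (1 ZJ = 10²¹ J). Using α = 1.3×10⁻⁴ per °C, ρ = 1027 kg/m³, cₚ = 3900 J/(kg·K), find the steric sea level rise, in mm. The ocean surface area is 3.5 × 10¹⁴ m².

39.9 mm of thermosteric rise

Per unit area: Q = 430×10²¹ / (3.5×10¹⁴) ≈ 1.229×10⁹ J/m²
Δh = αQ/(ρcₚ) = 1.3×10⁻⁴ × 1.229×10⁹ / (1027 × 3900) ≈ 0.03989 m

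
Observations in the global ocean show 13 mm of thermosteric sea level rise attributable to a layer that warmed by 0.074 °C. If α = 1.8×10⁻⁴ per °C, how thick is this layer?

H = Δh/(αΔT) = 0.013 / (1.8×10⁻⁴ × 0.074) ≈ 976.0 m

980 m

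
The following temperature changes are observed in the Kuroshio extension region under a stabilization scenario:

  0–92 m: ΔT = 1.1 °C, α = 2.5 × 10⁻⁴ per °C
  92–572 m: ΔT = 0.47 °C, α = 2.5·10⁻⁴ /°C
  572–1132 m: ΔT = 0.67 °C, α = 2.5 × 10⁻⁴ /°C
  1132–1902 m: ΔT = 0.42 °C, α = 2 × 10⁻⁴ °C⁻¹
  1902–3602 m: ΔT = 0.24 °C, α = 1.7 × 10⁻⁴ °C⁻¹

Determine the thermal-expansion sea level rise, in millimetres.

about 310 mm

2.5×10⁻⁴ × 92 × 1.1 = 0.02530 m
Layer 2: 480 × 2.5×10⁻⁴ × 0.47 = 0.05640 m
0.67 × 560 × 2.5×10⁻⁴ = 0.09380 m
1132–1902 m: 0.42 × 770 × 2×10⁻⁴ = 0.06468 m
1902–3602 m: 1.7×10⁻⁴ × 0.24 × 1700 = 0.06936 m
Δh = 0.02530 + 0.05640 + 0.09380 + 0.06468 + 0.06936 = 0.30954 m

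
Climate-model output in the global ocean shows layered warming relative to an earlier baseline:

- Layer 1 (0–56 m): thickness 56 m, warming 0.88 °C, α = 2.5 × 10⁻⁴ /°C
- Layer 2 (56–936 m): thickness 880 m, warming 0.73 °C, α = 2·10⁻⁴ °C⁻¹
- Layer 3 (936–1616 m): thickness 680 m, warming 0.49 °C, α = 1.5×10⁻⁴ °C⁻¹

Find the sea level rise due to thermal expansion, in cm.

19 cm of thermosteric rise

56 × 0.88 × 2.5×10⁻⁴ = 0.01232 m
56–936 m: 0.73 × 2×10⁻⁴ × 880 = 0.12848 m
936–1616 m: 1.5×10⁻⁴ × 680 × 0.49 = 0.04998 m
Δh = 0.01232 + 0.12848 + 0.04998 = 0.19078 m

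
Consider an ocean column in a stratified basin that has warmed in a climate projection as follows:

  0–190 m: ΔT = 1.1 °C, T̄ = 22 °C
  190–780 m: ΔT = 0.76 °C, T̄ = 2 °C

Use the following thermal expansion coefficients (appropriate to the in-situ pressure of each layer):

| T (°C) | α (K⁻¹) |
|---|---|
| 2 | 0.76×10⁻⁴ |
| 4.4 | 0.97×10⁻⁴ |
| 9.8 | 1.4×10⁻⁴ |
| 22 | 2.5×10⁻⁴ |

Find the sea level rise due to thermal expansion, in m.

Δh ≈ 0.086 m

Layer 1 at 22 °C → α = 2.5×10⁻⁴ K⁻¹
Layer 2 at 2 °C → α = 0.76×10⁻⁴ K⁻¹
Layer 1: 190 × 1.1 × 2.5×10⁻⁴ = 0.05225 m
190–780 m: 0.76×10⁻⁴ × 590 × 0.76 = 0.0340784 m
Δh = 0.05225 + 0.0340784 = 0.0863284 m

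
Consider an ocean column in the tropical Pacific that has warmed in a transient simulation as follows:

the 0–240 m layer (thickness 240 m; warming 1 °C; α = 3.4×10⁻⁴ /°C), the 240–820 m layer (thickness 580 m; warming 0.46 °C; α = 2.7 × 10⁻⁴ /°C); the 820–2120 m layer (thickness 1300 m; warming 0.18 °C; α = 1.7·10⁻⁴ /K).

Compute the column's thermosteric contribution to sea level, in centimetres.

19 cm of thermosteric rise

1 × 240 × 3.4×10⁻⁴ = 0.08160 m
240–820 m: 0.46 × 580 × 2.7×10⁻⁴ = 0.072036 m
1.7×10⁻⁴ × 1300 × 0.18 = 0.03978 m
Δh = 0.08160 + 0.072036 + 0.03978 = 0.193416 m ≈ 19 cm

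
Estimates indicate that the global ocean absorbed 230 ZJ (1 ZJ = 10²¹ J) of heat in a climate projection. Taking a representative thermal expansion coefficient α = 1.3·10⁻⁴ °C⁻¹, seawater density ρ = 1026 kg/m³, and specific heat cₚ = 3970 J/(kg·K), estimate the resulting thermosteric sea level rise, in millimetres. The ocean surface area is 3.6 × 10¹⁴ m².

Per unit area: Q = 230×10²¹ / (3.6×10¹⁴) ≈ 6.389×10⁸ J/m²
Δh = αQ/(ρcₚ) = 1.3×10⁻⁴ × 6.389×10⁸ / (1026 × 3970) ≈ 0.020391 m

20.4 mm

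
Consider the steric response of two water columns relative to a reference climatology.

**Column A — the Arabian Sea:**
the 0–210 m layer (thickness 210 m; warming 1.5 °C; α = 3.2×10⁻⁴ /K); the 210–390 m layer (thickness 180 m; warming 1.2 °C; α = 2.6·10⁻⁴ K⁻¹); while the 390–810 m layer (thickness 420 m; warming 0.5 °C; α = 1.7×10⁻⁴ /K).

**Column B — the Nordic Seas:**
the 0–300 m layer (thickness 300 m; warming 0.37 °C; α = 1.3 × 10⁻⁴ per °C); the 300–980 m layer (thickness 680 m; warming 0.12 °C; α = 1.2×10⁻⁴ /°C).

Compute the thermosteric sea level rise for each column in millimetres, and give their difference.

A 3.2×10⁻⁴ × 210 × 1.5 = 0.10080 m
A 1.2 × 2.6×10⁻⁴ × 180 = 0.05616 m
A 0.5 × 1.7×10⁻⁴ × 420 = 0.03570 m
A total: 0.19266 m
B Layer 1: 1.3×10⁻⁴ × 0.37 × 300 = 0.01443 m
B 1.2×10⁻⁴ × 0.12 × 680 = 0.009792 m
B total: 0.024222 m
Difference: 0.19266 − 0.024222 = 0.168438 m

Δh_A ≈ 190 mm, Δh_B ≈ 24 mm; difference ≈ 170 mm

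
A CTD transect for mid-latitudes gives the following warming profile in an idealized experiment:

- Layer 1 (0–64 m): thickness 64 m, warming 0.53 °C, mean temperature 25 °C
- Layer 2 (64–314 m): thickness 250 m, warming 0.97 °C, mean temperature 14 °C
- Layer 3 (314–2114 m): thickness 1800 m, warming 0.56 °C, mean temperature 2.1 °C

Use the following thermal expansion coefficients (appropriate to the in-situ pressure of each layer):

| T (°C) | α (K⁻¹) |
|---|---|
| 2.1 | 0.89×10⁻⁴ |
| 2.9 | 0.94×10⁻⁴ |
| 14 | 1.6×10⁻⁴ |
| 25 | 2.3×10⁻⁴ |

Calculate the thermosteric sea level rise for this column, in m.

0.136 m of thermosteric rise

Layer 1 at 25 °C → α = 2.3×10⁻⁴ K⁻¹
Layer 2 at 14 °C → α = 1.6×10⁻⁴ K⁻¹
Layer 3 at 2.1 °C → α = 0.89×10⁻⁴ K⁻¹
Layer 1: 2.3×10⁻⁴ × 0.53 × 64 = 0.0078016 m
1.6×10⁻⁴ × 0.97 × 250 = 0.03880 m
Layer 3: 1800 × 0.56 × 0.89×10⁻⁴ = 0.089712 m
Δh = 0.0078016 + 0.03880 + 0.089712 = 0.1363136 m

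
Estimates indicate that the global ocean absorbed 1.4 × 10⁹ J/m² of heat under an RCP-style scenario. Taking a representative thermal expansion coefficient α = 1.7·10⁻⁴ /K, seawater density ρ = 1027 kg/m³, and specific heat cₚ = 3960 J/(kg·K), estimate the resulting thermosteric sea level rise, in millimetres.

Δh = αQ/(ρcₚ) = 1.7×10⁻⁴ × 1.4×10⁹ / (1027 × 3960) ≈ 0.058521 m

Δh = 58.5 mm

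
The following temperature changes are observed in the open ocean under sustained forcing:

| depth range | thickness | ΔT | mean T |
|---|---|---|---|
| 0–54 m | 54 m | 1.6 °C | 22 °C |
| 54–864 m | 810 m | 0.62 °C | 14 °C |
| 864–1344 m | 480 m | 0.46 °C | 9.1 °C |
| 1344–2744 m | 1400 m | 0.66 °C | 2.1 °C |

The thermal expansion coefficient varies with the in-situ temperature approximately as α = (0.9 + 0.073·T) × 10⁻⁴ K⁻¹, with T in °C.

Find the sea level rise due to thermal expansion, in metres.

about 0.25 m

Layer 1: α = (0.9 + 0.073×22)×10⁻⁴ = 2.506×10⁻⁴ K⁻¹
Layer 2: α = (0.9 + 0.073×14)×10⁻⁴ = 1.922×10⁻⁴ K⁻¹
Layer 3: α = (0.9 + 0.073×9.1)×10⁻⁴ = 1.5643×10⁻⁴ K⁻¹
Layer 4: α = (0.9 + 0.073×2.1)×10⁻⁴ = 1.0533×10⁻⁴ K⁻¹
0–54 m: 1.6 × 54 × 2.506×10⁻⁴ = 0.02165184 m
54–864 m: 0.62 × 810 × 1.922×10⁻⁴ = 0.09652284 m
Layer 3: 1.5643×10⁻⁴ × 0.46 × 480 = 0.034539744 m
1344–2744 m: 1400 × 1.0533×10⁻⁴ × 0.66 = 0.09732492 m
Δh = 0.02165184 + 0.09652284 + 0.034539744 + 0.09732492 = 0.250039344 m ≈ 0.25 m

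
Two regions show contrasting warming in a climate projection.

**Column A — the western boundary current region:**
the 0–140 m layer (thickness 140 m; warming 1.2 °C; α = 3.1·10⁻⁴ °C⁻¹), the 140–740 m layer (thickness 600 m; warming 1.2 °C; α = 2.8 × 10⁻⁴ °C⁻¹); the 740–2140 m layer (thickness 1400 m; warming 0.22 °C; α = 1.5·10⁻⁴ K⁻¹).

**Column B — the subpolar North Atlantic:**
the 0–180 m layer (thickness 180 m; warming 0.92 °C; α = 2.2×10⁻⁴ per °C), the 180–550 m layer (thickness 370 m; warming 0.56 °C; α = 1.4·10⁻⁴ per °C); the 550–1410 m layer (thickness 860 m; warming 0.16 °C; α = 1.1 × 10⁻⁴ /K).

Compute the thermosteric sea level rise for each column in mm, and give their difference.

A: 300 mm; B: 80.6 mm; difference 219 mm

A Layer 1: 1.2 × 3.1×10⁻⁴ × 140 = 0.05208 m
A Layer 2: 1.2 × 600 × 2.8×10⁻⁴ = 0.20160 m
A Layer 3: 0.22 × 1.5×10⁻⁴ × 1400 = 0.04620 m
A total: 0.29988 m
B Layer 1: 180 × 0.92 × 2.2×10⁻⁴ = 0.036432 m
B 180–550 m: 0.56 × 1.4×10⁻⁴ × 370 = 0.029008 m
B 1.1×10⁻⁴ × 860 × 0.16 = 0.015136 m
B total: 0.080576 m
Difference: 0.29988 − 0.080576 = 0.219304 m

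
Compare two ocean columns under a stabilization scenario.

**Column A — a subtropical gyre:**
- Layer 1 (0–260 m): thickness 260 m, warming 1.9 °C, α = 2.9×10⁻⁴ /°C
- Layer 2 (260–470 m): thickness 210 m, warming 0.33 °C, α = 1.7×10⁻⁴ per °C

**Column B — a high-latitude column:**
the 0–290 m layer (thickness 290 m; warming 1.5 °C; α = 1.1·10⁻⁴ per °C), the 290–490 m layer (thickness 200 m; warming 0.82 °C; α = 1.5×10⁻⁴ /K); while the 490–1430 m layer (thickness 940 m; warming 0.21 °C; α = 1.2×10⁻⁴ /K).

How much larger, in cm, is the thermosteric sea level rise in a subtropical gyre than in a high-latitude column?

A 1.9 × 2.9×10⁻⁴ × 260 = 0.14326 m
A Layer 2: 0.33 × 210 × 1.7×10⁻⁴ = 0.011781 m
A total: 0.155041 m
B 290 × 1.5 × 1.1×10⁻⁴ = 0.04785 m
B 290–490 m: 1.5×10⁻⁴ × 0.82 × 200 = 0.02460 m
B Layer 3: 0.21 × 1.2×10⁻⁴ × 940 = 0.023688 m
B total: 0.096138 m
Difference: 0.155041 − 0.096138 = 0.058903 m

5.89 cm larger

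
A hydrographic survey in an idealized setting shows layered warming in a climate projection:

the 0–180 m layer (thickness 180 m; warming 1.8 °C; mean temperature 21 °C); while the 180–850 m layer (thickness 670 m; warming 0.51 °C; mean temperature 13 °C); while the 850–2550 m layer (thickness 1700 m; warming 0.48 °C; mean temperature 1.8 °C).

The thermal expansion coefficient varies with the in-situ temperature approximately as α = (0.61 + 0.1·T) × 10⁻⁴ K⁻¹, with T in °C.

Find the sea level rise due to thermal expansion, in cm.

Δh = 21.8 cm

Layer 1: α = (0.61 + 0.1×21)×10⁻⁴ = 2.71×10⁻⁴ K⁻¹
Layer 2: α = (0.61 + 0.1×13)×10⁻⁴ = 1.91×10⁻⁴ K⁻¹
Layer 3: α = (0.61 + 0.1×1.8)×10⁻⁴ = 0.79×10⁻⁴ K⁻¹
Layer 1: 1.8 × 2.71×10⁻⁴ × 180 = 0.087804 m
670 × 0.51 × 1.91×10⁻⁴ = 0.0652647 m
0.48 × 1700 × 0.79×10⁻⁴ = 0.064464 m
Δh = 0.087804 + 0.0652647 + 0.064464 = 0.2175327 m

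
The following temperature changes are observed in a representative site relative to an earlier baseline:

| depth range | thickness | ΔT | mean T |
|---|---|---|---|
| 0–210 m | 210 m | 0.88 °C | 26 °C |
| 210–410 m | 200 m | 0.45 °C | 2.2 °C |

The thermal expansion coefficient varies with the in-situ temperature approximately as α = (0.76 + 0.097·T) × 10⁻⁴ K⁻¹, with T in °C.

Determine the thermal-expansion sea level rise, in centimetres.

Layer 1: α = (0.76 + 0.097×26)×10⁻⁴ = 3.282×10⁻⁴ K⁻¹
Layer 2: α = (0.76 + 0.097×2.2)×10⁻⁴ = 0.9734×10⁻⁴ K⁻¹
3.282×10⁻⁴ × 0.88 × 210 = 0.06065136 m
210–410 m: 200 × 0.9734×10⁻⁴ × 0.45 = 0.0087606 m
Δh = 0.06065136 + 0.0087606 = 0.06941196 m

about 6.94 cm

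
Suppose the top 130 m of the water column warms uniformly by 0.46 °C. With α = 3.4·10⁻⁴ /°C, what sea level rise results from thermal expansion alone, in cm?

Δh = αΔT·H = 3.4×10⁻⁴ × 0.46 × 130 = 0.020332 m

Δh = 2.03 cm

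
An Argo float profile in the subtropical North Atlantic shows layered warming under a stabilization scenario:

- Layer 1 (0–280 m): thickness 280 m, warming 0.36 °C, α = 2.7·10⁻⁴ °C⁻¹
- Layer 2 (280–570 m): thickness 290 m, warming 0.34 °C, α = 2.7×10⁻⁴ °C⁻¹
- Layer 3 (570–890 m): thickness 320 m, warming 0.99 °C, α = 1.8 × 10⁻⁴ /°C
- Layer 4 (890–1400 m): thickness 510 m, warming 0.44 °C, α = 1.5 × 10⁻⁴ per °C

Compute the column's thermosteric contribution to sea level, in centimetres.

Δh = 14.5 cm

Layer 1: 2.7×10⁻⁴ × 280 × 0.36 = 0.027216 m
0.34 × 2.7×10⁻⁴ × 290 = 0.026622 m
Layer 3: 1.8×10⁻⁴ × 320 × 0.99 = 0.057024 m
Layer 4: 0.44 × 1.5×10⁻⁴ × 510 = 0.03366 m
Δh = 0.027216 + 0.026622 + 0.057024 + 0.03366 = 0.144522 m ≈ 14.5 cm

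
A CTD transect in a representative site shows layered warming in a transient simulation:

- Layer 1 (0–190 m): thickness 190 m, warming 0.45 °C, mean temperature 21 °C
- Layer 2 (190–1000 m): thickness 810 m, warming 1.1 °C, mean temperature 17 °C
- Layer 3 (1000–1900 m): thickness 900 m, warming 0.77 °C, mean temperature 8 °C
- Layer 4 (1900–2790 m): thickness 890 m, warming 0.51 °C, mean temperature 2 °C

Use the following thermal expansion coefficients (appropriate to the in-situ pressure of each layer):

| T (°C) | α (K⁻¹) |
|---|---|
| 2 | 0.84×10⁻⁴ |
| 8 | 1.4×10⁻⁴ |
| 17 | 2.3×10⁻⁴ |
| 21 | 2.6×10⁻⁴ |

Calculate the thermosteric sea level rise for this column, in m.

Layer 1 at 21 °C → α = 2.6×10⁻⁴ K⁻¹
Layer 2 at 17 °C → α = 2.3×10⁻⁴ K⁻¹
Layer 3 at 8 °C → α = 1.4×10⁻⁴ K⁻¹
Layer 4 at 2 °C → α = 0.84×10⁻⁴ K⁻¹
Layer 1: 2.6×10⁻⁴ × 0.45 × 190 = 0.02223 m
Layer 2: 2.3×10⁻⁴ × 810 × 1.1 = 0.20493 m
1.4×10⁻⁴ × 900 × 0.77 = 0.09702 m
1900–2790 m: 0.51 × 890 × 0.84×10⁻⁴ = 0.0381276 m
Δh = 0.02223 + 0.20493 + 0.09702 + 0.0381276 = 0.3623076 m

about 0.362 m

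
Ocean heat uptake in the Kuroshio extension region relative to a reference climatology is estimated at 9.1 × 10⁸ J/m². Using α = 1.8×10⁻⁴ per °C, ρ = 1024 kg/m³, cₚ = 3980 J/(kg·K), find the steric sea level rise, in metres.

Δh = αQ/(ρcₚ) = 1.8×10⁻⁴ × 9.1×10⁸ / (1024 × 3980) ≈ 0.040191 m

0.0402 m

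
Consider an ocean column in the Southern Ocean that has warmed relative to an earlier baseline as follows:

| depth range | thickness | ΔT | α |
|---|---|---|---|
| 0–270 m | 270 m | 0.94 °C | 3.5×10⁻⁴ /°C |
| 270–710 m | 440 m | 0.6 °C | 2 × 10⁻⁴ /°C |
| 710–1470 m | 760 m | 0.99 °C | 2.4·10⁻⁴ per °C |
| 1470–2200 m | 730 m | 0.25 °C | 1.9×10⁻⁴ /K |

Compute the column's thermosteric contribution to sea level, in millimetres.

270 × 3.5×10⁻⁴ × 0.94 = 0.08883 m
440 × 2×10⁻⁴ × 0.6 = 0.05280 m
Layer 3: 0.99 × 760 × 2.4×10⁻⁴ = 0.180576 m
0.25 × 730 × 1.9×10⁻⁴ = 0.034675 m
Δh = 0.08883 + 0.05280 + 0.180576 + 0.034675 = 0.356881 m

Δh = 360 mm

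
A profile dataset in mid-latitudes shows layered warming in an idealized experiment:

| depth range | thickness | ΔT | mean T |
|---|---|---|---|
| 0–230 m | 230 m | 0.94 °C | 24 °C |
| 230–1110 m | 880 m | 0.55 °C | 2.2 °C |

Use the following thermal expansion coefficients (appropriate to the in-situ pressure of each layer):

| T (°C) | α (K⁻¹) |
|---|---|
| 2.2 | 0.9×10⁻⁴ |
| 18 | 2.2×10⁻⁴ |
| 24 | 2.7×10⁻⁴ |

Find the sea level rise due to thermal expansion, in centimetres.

Layer 1 at 24 °C → α = 2.7×10⁻⁴ K⁻¹
Layer 2 at 2.2 °C → α = 0.9×10⁻⁴ K⁻¹
2.7×10⁻⁴ × 0.94 × 230 = 0.058374 m
0.9×10⁻⁴ × 880 × 0.55 = 0.04356 m
Δh = 0.058374 + 0.04356 = 0.101934 m ≈ 10.2 cm

about 10.2 cm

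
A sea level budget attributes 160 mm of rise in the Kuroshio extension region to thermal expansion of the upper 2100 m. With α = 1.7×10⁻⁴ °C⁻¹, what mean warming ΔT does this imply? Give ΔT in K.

ΔT = Δh/(αH) = 0.16 / (1.7×10⁻⁴ × 2100) ≈ 0.4482 K

0.45 K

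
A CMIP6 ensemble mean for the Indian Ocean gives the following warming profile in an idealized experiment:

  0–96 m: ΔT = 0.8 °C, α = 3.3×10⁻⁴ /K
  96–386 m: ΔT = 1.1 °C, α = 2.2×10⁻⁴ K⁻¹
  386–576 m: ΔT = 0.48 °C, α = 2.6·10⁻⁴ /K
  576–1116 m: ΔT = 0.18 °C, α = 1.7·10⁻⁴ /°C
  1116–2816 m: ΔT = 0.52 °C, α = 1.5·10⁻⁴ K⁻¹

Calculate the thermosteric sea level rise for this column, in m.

Δh ≈ 0.268 m

0.8 × 3.3×10⁻⁴ × 96 = 0.025344 m
96–386 m: 290 × 2.2×10⁻⁴ × 1.1 = 0.07018 m
386–576 m: 190 × 2.6×10⁻⁴ × 0.48 = 0.023712 m
0.18 × 1.7×10⁻⁴ × 540 = 0.016524 m
1116–2816 m: 1700 × 0.52 × 1.5×10⁻⁴ = 0.13260 m
Δh = 0.025344 + 0.07018 + 0.023712 + 0.016524 + 0.13260 = 0.26836 m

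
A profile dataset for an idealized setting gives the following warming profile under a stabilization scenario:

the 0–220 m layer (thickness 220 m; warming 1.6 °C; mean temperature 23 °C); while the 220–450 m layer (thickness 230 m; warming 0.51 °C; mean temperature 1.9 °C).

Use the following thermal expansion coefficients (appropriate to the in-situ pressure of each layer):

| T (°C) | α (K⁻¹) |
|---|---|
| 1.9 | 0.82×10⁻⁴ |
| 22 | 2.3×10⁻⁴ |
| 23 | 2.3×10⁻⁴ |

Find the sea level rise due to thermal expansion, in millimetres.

Layer 1 at 23 °C → α = 2.3×10⁻⁴ K⁻¹
Layer 2 at 1.9 °C → α = 0.82×10⁻⁴ K⁻¹
0–220 m: 1.6 × 2.3×10⁻⁴ × 220 = 0.08096 m
220–450 m: 0.51 × 0.82×10⁻⁴ × 230 = 0.0096186 m
Δh = 0.08096 + 0.0096186 = 0.0905786 m

91 mm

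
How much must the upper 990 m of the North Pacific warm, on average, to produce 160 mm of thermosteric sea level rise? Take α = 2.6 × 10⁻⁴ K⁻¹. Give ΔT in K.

about 0.622 K

ΔT = Δh/(αH) = 0.16 / (2.6×10⁻⁴ × 990) ≈ 0.6216 K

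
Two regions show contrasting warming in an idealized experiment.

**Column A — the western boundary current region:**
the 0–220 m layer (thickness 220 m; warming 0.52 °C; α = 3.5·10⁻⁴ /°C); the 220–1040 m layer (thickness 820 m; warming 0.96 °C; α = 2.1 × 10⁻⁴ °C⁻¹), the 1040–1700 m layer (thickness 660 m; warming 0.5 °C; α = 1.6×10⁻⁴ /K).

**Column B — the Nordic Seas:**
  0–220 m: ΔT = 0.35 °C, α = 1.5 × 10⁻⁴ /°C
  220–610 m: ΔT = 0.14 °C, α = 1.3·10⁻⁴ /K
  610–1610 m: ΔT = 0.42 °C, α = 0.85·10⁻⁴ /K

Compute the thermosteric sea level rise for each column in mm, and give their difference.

A Layer 1: 3.5×10⁻⁴ × 0.52 × 220 = 0.04004 m
A 820 × 2.1×10⁻⁴ × 0.96 = 0.165312 m
A 1040–1700 m: 1.6×10⁻⁴ × 0.5 × 660 = 0.05280 m
A total: 0.258152 m
B 220 × 0.35 × 1.5×10⁻⁴ = 0.01155 m
B Layer 2: 0.14 × 390 × 1.3×10⁻⁴ = 0.007098 m
B Layer 3: 1000 × 0.85×10⁻⁴ × 0.42 = 0.03570 m
B total: 0.054348 m
Difference: 0.258152 − 0.054348 = 0.203804 m

A: 260 mm; B: 54 mm; difference 200 mm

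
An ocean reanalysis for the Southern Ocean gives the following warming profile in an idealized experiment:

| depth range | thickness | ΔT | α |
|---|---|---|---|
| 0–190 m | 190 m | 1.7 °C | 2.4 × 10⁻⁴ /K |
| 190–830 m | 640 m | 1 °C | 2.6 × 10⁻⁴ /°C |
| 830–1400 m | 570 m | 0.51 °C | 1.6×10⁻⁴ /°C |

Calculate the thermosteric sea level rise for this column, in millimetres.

about 290 mm

1.7 × 2.4×10⁻⁴ × 190 = 0.07752 m
Layer 2: 640 × 1 × 2.6×10⁻⁴ = 0.16640 m
830–1400 m: 570 × 1.6×10⁻⁴ × 0.51 = 0.046512 m
Δh = 0.07752 + 0.16640 + 0.046512 = 0.290432 m ≈ 290 mm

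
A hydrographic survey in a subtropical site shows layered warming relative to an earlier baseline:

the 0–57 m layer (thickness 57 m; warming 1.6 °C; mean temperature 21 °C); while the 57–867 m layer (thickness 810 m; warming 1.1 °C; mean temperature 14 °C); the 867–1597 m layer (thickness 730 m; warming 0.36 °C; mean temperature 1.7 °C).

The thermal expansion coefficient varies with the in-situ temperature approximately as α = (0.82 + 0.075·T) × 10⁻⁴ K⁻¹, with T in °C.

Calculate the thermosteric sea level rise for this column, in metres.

Layer 1: α = (0.82 + 0.075×21)×10⁻⁴ = 2.395×10⁻⁴ K⁻¹
Layer 2: α = (0.82 + 0.075×14)×10⁻⁴ = 1.87×10⁻⁴ K⁻¹
Layer 3: α = (0.82 + 0.075×1.7)×10⁻⁴ = 0.9475×10⁻⁴ K⁻¹
2.395×10⁻⁴ × 1.6 × 57 = 0.0218424 m
Layer 2: 810 × 1.87×10⁻⁴ × 1.1 = 0.166617 m
867–1597 m: 0.36 × 730 × 0.9475×10⁻⁴ = 0.0249003 m
Δh = 0.0218424 + 0.166617 + 0.0249003 = 0.2133597 m

0.21 m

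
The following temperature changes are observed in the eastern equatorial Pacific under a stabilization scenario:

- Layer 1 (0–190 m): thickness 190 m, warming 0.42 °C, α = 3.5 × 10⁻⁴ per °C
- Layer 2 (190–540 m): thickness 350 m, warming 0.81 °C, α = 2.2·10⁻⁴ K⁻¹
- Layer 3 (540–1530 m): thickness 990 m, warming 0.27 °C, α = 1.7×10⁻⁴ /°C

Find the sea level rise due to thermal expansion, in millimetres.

0–190 m: 0.42 × 190 × 3.5×10⁻⁴ = 0.02793 m
Layer 2: 350 × 2.2×10⁻⁴ × 0.81 = 0.06237 m
540–1530 m: 0.27 × 1.7×10⁻⁴ × 990 = 0.045441 m
Δh = 0.02793 + 0.06237 + 0.045441 = 0.135741 m ≈ 136 mm

Δh = 136 mm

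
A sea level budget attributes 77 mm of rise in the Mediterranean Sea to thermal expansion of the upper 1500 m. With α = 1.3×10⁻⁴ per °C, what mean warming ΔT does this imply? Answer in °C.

ΔT = Δh/(αH) = 0.077 / (1.3×10⁻⁴ × 1500) ≈ 0.3949 °C

ΔT ≈ 0.395 °C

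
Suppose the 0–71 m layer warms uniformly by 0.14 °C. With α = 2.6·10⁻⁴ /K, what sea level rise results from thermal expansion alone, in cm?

about 0.258 cm

Δh = αΔT·H = 2.6×10⁻⁴ × 0.14 × 71 = 0.0025844 m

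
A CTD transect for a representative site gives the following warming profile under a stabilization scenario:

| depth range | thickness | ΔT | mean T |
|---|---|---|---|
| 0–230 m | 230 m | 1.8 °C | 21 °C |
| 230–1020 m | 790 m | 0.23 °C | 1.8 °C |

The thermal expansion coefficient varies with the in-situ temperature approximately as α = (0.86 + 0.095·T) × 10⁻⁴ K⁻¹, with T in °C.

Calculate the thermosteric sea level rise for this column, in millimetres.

137 mm of thermosteric rise

Layer 1: α = (0.86 + 0.095×21)×10⁻⁴ = 2.855×10⁻⁴ K⁻¹
Layer 2: α = (0.86 + 0.095×1.8)×10⁻⁴ = 1.031×10⁻⁴ K⁻¹
Layer 1: 1.8 × 2.855×10⁻⁴ × 230 = 0.118197 m
0.23 × 790 × 1.031×10⁻⁴ = 0.01873327 m
Δh = 0.118197 + 0.01873327 = 0.13693027 m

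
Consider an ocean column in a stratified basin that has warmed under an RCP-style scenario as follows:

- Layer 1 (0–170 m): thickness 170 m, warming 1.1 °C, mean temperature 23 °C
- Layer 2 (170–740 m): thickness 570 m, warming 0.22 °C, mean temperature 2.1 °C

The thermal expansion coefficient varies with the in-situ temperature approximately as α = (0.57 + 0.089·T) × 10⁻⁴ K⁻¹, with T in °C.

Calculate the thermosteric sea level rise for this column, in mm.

Layer 1: α = (0.57 + 0.089×23)×10⁻⁴ = 2.617×10⁻⁴ K⁻¹
Layer 2: α = (0.57 + 0.089×2.1)×10⁻⁴ = 0.7569×10⁻⁴ K⁻¹
170 × 1.1 × 2.617×10⁻⁴ = 0.0489379 m
170–740 m: 0.7569×10⁻⁴ × 570 × 0.22 = 0.009491526 m
Δh = 0.0489379 + 0.009491526 = 0.058429426 m

about 58.4 mm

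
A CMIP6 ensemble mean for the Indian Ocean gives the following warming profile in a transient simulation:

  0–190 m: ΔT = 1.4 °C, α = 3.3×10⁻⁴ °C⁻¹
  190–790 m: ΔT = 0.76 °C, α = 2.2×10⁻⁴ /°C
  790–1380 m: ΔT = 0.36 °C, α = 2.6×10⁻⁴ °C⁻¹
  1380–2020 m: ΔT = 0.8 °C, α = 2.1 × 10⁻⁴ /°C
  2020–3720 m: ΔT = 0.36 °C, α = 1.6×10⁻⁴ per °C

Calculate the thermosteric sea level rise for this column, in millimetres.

1.4 × 190 × 3.3×10⁻⁴ = 0.08778 m
190–790 m: 2.2×10⁻⁴ × 0.76 × 600 = 0.10032 m
Layer 3: 590 × 0.36 × 2.6×10⁻⁴ = 0.055224 m
1380–2020 m: 0.8 × 640 × 2.1×10⁻⁴ = 0.10752 m
Layer 5: 0.36 × 1.6×10⁻⁴ × 1700 = 0.09792 m
Δh = 0.08778 + 0.10032 + 0.055224 + 0.10752 + 0.09792 = 0.448764 m

Δh ≈ 450 mm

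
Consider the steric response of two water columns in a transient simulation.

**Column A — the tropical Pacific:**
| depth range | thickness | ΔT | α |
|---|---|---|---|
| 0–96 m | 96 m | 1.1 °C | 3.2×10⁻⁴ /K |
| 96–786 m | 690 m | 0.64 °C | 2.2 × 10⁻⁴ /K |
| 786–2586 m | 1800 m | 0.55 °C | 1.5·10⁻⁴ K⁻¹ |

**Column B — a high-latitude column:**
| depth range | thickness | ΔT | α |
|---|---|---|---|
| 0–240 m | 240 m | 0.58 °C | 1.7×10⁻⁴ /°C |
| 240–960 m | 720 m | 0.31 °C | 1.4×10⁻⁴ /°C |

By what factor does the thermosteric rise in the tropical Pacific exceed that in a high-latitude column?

A 0–96 m: 3.2×10⁻⁴ × 1.1 × 96 = 0.033792 m
A 0.64 × 690 × 2.2×10⁻⁴ = 0.097152 m
A Layer 3: 1.5×10⁻⁴ × 1800 × 0.55 = 0.14850 m
A total: 0.279444 m
B 0–240 m: 0.58 × 1.7×10⁻⁴ × 240 = 0.023664 m
B 240–960 m: 0.31 × 720 × 1.4×10⁻⁴ = 0.031248 m
B total: 0.054912 m
Ratio: 0.279444 / 0.054912 ≈ 5.089

≈ 5.09×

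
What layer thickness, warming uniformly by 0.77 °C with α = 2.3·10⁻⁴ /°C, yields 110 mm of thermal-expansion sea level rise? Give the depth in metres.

H ≈ 620 m

H = Δh/(αΔT) = 0.11 / (2.3×10⁻⁴ × 0.77) ≈ 621.1 m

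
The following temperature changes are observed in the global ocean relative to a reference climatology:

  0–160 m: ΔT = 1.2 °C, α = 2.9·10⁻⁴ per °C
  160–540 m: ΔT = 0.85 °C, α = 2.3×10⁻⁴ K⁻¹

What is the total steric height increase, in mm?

130 mm

2.9×10⁻⁴ × 160 × 1.2 = 0.05568 m
Layer 2: 0.85 × 2.3×10⁻⁴ × 380 = 0.07429 m
Δh = 0.05568 + 0.07429 = 0.12997 m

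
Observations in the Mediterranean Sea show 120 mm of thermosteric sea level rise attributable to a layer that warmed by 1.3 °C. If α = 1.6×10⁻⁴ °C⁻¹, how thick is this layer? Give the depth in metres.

H = Δh/(αΔT) = 0.12 / (1.6×10⁻⁴ × 1.3) ≈ 576.9 m

H ≈ 577 m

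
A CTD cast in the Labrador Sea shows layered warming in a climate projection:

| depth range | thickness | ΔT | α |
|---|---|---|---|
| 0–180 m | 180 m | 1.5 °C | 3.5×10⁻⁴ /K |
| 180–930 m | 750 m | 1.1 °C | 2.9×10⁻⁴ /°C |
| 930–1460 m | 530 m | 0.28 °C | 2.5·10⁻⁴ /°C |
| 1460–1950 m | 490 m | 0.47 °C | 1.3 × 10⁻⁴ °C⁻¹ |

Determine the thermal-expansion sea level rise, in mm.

about 401 mm

Layer 1: 1.5 × 3.5×10⁻⁴ × 180 = 0.09450 m
180–930 m: 750 × 1.1 × 2.9×10⁻⁴ = 0.23925 m
Layer 3: 530 × 2.5×10⁻⁴ × 0.28 = 0.03710 m
0.47 × 1.3×10⁻⁴ × 490 = 0.029939 m
Δh = 0.09450 + 0.23925 + 0.03710 + 0.029939 = 0.400789 m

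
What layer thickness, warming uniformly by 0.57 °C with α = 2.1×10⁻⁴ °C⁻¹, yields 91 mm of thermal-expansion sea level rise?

H = Δh/(αΔT) = 0.091 / (2.1×10⁻⁴ × 0.57) ≈ 760.2 m

about 760 m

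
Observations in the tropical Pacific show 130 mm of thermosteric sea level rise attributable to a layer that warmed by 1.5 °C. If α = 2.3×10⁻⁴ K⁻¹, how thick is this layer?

H ≈ 377 m

H = Δh/(αΔT) = 0.13 / (2.3×10⁻⁴ × 1.5) ≈ 376.8 m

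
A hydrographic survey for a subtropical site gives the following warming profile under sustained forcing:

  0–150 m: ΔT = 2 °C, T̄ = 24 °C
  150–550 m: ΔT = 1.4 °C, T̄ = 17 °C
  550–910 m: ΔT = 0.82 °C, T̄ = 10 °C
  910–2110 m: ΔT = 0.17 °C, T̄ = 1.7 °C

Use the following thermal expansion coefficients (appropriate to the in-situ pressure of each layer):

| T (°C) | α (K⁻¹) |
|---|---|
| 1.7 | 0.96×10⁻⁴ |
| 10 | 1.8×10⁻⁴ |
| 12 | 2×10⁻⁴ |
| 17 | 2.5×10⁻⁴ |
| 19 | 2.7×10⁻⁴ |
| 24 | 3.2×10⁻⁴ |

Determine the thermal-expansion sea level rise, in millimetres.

309 mm of thermosteric rise

Layer 1 at 24 °C → α = 3.2×10⁻⁴ K⁻¹
Layer 2 at 17 °C → α = 2.5×10⁻⁴ K⁻¹
Layer 3 at 10 °C → α = 1.8×10⁻⁴ K⁻¹
Layer 4 at 1.7 °C → α = 0.96×10⁻⁴ K⁻¹
Layer 1: 150 × 2 × 3.2×10⁻⁴ = 0.09600 m
150–550 m: 2.5×10⁻⁴ × 1.4 × 400 = 0.14000 m
550–910 m: 0.82 × 1.8×10⁻⁴ × 360 = 0.053136 m
1200 × 0.96×10⁻⁴ × 0.17 = 0.019584 m
Δh = 0.09600 + 0.14000 + 0.053136 + 0.019584 = 0.30872 m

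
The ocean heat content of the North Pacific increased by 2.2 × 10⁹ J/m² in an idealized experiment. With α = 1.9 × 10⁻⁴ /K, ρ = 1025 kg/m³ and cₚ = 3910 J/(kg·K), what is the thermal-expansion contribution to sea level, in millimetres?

Δh = αQ/(ρcₚ) = 1.9×10⁻⁴ × 2.2×10⁹ / (1025 × 3910) ≈ 0.10430 m

Δh = 100 mm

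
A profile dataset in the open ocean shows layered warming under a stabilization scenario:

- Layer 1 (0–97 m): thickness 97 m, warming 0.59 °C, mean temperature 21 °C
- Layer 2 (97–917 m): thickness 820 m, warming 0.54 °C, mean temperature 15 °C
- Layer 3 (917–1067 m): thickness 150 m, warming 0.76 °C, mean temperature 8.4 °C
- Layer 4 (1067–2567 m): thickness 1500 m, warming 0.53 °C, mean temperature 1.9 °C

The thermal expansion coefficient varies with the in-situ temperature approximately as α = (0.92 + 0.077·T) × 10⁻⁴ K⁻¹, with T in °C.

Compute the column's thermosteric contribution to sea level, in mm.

about 210 mm

Layer 1: α = (0.92 + 0.077×21)×10⁻⁴ = 2.537×10⁻⁴ K⁻¹
Layer 2: α = (0.92 + 0.077×15)×10⁻⁴ = 2.075×10⁻⁴ K⁻¹
Layer 3: α = (0.92 + 0.077×8.4)×10⁻⁴ = 1.5668×10⁻⁴ K⁻¹
Layer 4: α = (0.92 + 0.077×1.9)×10⁻⁴ = 1.0663×10⁻⁴ K⁻¹
Layer 1: 2.537×10⁻⁴ × 97 × 0.59 = 0.014519251 m
Layer 2: 0.54 × 820 × 2.075×10⁻⁴ = 0.091881 m
917–1067 m: 0.76 × 150 × 1.5668×10⁻⁴ = 0.01786152 m
1067–2567 m: 0.53 × 1.0663×10⁻⁴ × 1500 = 0.08477085 m
Δh = 0.014519251 + 0.091881 + 0.01786152 + 0.08477085 = 0.209032621 m ≈ 210 mm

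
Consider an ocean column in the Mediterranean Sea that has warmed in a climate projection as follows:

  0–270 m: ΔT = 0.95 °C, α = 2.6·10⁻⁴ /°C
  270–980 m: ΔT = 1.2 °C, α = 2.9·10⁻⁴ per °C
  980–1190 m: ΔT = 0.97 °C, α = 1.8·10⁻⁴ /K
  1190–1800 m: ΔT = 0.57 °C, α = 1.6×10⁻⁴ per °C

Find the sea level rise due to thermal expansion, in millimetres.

0–270 m: 0.95 × 2.6×10⁻⁴ × 270 = 0.06669 m
270–980 m: 1.2 × 2.9×10⁻⁴ × 710 = 0.24708 m
1.8×10⁻⁴ × 210 × 0.97 = 0.036666 m
1190–1800 m: 610 × 0.57 × 1.6×10⁻⁴ = 0.055632 m
Δh = 0.06669 + 0.24708 + 0.036666 + 0.055632 = 0.406068 m

Δh = 406 mm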